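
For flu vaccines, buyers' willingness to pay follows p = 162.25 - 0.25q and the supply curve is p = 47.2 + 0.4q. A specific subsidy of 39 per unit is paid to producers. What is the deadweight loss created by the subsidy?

Pre-subsidy: 162.25 - 0.25q = 47.2 + 0.4q gives q* = 177 and p* = 118.
With the subsidy, sellers receive ps = pb + 39 for each unit, where pb is the price buyers pay.
On the curves, pb = 162.25 - 0.25q and ps = 47.2 + 0.4q; the wedge ps − pb = 39 gives 47.2 + 0.4q − (162.25 - 0.25q) = 39, so q' = 237.
Then pb = 162.25 − 0.25·237 = 103 and ps = 47.2 + 0.4·237 = 142.
The subsidy expands output by 237 − 177 = 60 past the efficient level; on those units the gap between marginal cost and willingness to pay runs from 0 up to 39.
DWL = ½ × 39 × 60 = 1170.

Deadweight loss = 1170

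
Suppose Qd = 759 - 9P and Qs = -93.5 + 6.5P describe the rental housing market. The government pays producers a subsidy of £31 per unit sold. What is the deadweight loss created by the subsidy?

Pre-subsidy: 759 - 9P = -93.5 + 6.5P gives P* = 55, Q* = 264.
With the subsidy, sellers receive Ps = Pb + 31 for each unit, where Pb is the price buyers pay.
Supply in terms of Pb becomes Qs = -93.5 + 6.5(Pb + 31) = 108 + 6.5Pb. Setting this equal to demand: 759 - 9Pb = 108 + 6.5Pb, so Pb = 42.
Sellers receive Ps = 42 + 31 = 73; Q' = 759 − 9·42 = 381.
The subsidy expands output by 381 − 264 = 117 past the efficient level; on those units the gap between marginal cost and willingness to pay runs from 0 up to 31.
DWL = ½ × 31 × 117 = 1813.5.

Deadweight loss = £1813.5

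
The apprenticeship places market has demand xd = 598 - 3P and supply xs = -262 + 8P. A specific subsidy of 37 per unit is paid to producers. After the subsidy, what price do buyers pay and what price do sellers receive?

Pre-subsidy: 598 - 3P = -262 + 8P gives P* = 860/11, x* = 3998/11.
With the subsidy, sellers receive Ps = Pb + 37 for each unit, where Pb is the price buyers pay.
Supply in terms of Pb becomes xs = -262 + 8(Pb + 37) = 34 + 8Pb. Setting this equal to demand: 598 - 3Pb = 34 + 8Pb, so Pb = 564/11.
Sellers receive Ps = 564/11 + 37 = 971/11; x' = 598 − 3·(564/11) = 4886/11.

Buyers pay 564/11; sellers receive 971/11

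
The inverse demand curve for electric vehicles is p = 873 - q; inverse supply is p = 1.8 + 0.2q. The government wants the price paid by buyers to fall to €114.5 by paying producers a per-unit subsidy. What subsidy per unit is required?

At a buyer price of 114.5, quantity demanded is 873 − 1·114.5 = 758.5.
Sellers supply 758.5 only when they receive ps = 1.8 + 0.2·758.5 = 153.5.
s = ps − pb = 153.5 − 114.5 = 39.

Required subsidy s = €39 per unit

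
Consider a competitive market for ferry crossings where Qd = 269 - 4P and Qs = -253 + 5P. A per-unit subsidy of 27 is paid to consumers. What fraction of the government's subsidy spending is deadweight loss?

DWL / government spending = 30/97

Pre-subsidy: 269 - 4P = -253 + 5P gives P* = 58, Q* = 37.
With the rebate, buyers effectively pay Pb = Ps − 27, where Ps is the price sellers receive.
Demand in terms of Ps becomes Qd = 269 − 4(Ps − 27) = 377 - 4Ps. Setting this equal to supply: 377 - 4Ps = -253 + 5Ps, so Ps = 70.
Buyers pay Pb = 70 − 27 = 43; Q' = -253 + 5·70 = 97.
ΔCS = ½(37 + 97)(58 − 43) = 1005; ΔPS = ½(37 + 97)(70 − 58) = 804.
Government spending = 27 × 97 = 2619.
DWL = ½ × 27 × (97 − 37) = 810; fraction = 810 / 2619 = 30/97.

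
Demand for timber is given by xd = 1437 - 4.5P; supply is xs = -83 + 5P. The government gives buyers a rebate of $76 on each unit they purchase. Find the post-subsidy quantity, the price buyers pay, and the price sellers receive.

x' = 897; buyers pay $120; sellers receive $196

Pre-subsidy: 1437 - 4.5P = -83 + 5P gives P* = 160, x* = 717.
With the rebate, buyers effectively pay Pb = Ps − 76, where Ps is the price sellers receive.
Demand in terms of Ps becomes xd = 1437 − 4.5(Ps − 76) = 1779 - 4.5Ps. Setting this equal to supply: 1779 - 4.5Ps = -83 + 5Ps, so Ps = 196.
Buyers pay Pb = 196 − 76 = 120; x' = -83 + 5·196 = 897.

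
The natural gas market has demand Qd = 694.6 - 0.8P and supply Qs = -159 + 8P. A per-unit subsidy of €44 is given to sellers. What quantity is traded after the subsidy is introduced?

Q' = 649

Pre-subsidy: 694.6 - 0.8P = -159 + 8P gives P* = 97, Q* = 617.
With the subsidy, sellers receive Ps = Pb + 44 for each unit, where Pb is the price buyers pay.
Supply in terms of Pb becomes Qs = -159 + 8(Pb + 44) = 193 + 8Pb. Setting this equal to demand: 694.6 - 0.8Pb = 193 + 8Pb, so Pb = 57.
Sellers receive Ps = 57 + 44 = 101; Q' = 694.6 − 0.8·57 = 649.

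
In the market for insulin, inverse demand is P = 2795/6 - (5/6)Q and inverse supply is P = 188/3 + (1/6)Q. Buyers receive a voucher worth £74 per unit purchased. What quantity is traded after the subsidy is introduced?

Q' = 2863/6

Pre-subsidy: 2795/6 - (5/6)Q = 188/3 + (1/6)Q gives Q* = 2419/6 and P* = 4675/36.
With the rebate, buyers effectively pay Pb = Ps − 74, where Ps is the price sellers receive.
On the curves, Pb = 2795/6 - (5/6)Q and Ps = 188/3 + (1/6)Q; the wedge Ps − Pb = 74 gives 188/3 + (1/6)Q − (2795/6 - (5/6)Q) = 74, so Q' = 2863/6.
Then Pb = 2795/6 − (5/6)·(2863/6) = 2455/36 and Ps = 188/3 + (1/6)·(2863/6) = 5119/36.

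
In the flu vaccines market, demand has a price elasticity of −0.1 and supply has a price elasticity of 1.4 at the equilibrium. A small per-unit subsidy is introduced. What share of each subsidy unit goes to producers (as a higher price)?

For a small subsidy around the equilibrium, the benefit split depends on the relative slopes, which at a point are proportional to the elasticities.
Buyer share = εs/(εs + |εd|) = 1.4/(1.4 + 0.1) = 14/15; seller share = |εd|/(εs + |εd|) = 1/15.
So producers capture 1/15 of the subsidy.

Producer share = 1/15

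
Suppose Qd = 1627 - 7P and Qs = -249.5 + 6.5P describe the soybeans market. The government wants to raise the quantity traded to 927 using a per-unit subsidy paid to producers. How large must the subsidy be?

At Q = 927, invert demand for the buyer price: Pb = (1627 − 927)/7 = 100; invert supply for the seller price: Ps = (927 − (-249.5))/6.5 = 181.
The subsidy must fill the gap: s = Ps − Pb = 181 − 100 = 81.

Required subsidy s = 81 per unit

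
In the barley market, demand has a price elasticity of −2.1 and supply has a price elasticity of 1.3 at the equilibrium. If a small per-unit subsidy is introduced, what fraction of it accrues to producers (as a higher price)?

For a small subsidy around the equilibrium, the benefit split depends on the relative slopes, which at a point are proportional to the elasticities.
Buyer share = εs/(εs + |εd|) = 1.3/(1.3 + 2.1) = 13/34; seller share = |εd|/(εs + |εd|) = 21/34.
So producers capture 21/34 of the subsidy.

Producer share = 21/34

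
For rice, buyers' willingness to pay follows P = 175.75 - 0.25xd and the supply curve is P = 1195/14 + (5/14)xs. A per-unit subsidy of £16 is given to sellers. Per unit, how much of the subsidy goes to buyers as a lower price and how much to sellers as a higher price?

Buyers gain 112/17 per unit; sellers gain 160/17 per unit

Pre-subsidy: 175.75 - 0.25x = 1195/14 + (5/14)x gives x* = 2531/17 and P* = 2355/17.
With the subsidy, sellers receive Ps = Pb + 16 for each unit, where Pb is the price buyers pay.
On the curves, Pb = 175.75 - 0.25x and Ps = 1195/14 + (5/14)x; the wedge Ps − Pb = 16 gives 1195/14 + (5/14)x − (175.75 - 0.25x) = 16, so x' = 2979/17.
Then Pb = 175.75 − 0.25·(2979/17) = 2243/17 and Ps = 1195/14 + (5/14)·(2979/17) = 2515/17.
Buyers' price falls by P* − Pb = 2355/17 − 2243/17 = 112/17; sellers' price rises by Ps − P* = 2515/17 − 2355/17 = 160/17.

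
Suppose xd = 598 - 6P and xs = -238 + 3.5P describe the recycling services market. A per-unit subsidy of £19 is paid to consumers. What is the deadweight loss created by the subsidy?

Deadweight loss = £399

Pre-subsidy: 598 - 6P = -238 + 3.5P gives P* = 88, x* = 70.
With the rebate, buyers effectively pay Pb = Ps − 19, where Ps is the price sellers receive.
Demand in terms of Ps becomes xd = 598 − 6(Ps − 19) = 712 - 6Ps. Setting this equal to supply: 712 - 6Ps = -238 + 3.5Ps, so Ps = 100.
Buyers pay Pb = 100 − 19 = 81; x' = -238 + 3.5·100 = 112.
The subsidy expands output by 112 − 70 = 42 past the efficient level; on those units the gap between marginal cost and willingness to pay runs from 0 up to 19.
DWL = ½ × 19 × 42 = 399.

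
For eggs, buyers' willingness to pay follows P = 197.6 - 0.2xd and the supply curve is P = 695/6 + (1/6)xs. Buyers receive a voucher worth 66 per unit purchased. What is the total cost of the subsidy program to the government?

Pre-subsidy: 197.6 - 0.2x = 695/6 + (1/6)x gives x* = 223 and P* = 153.
With the rebate, buyers effectively pay Pb = Ps − 66, where Ps is the price sellers receive.
On the curves, Pb = 197.6 - 0.2x and Ps = 695/6 + (1/6)x; the wedge Ps − Pb = 66 gives 695/6 + (1/6)x − (197.6 - 0.2x) = 66, so x' = 403.
Then Pb = 197.6 − 0.2·403 = 117 and Ps = 695/6 + (1/6)·403 = 183.
Government outlay = subsidy × quantity = 66 × 403 = 26598.

Government cost = 26598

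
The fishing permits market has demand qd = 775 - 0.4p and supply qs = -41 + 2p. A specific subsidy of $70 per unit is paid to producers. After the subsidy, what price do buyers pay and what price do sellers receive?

Pre-subsidy: 775 - 0.4p = -41 + 2p gives p* = 340, q* = 639.
With the subsidy, sellers receive ps = pb + 70 for each unit, where pb is the price buyers pay.
Supply in terms of pb becomes qs = -41 + 2(pb + 70) = 99 + 2pb. Setting this equal to demand: 775 - 0.4pb = 99 + 2pb, so pb = 845/3.
Sellers receive ps = 845/3 + 70 = 1055/3; q' = 775 − 0.4·(845/3) = 1987/3.

Buyers pay 845/3; sellers receive 1055/3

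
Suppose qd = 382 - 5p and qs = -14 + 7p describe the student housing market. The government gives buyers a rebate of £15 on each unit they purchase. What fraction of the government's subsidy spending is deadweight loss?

Pre-subsidy: 382 - 5p = -14 + 7p gives p* = 33, q* = 217.
With the rebate, buyers effectively pay pb = ps − 15, where ps is the price sellers receive.
Demand in terms of ps becomes qd = 382 − 5(ps − 15) = 457 - 5ps. Setting this equal to supply: 457 - 5ps = -14 + 7ps, so ps = 39.25.
Buyers pay pb = 39.25 − 15 = 24.25; q' = -14 + 7·39.25 = 260.75.
ΔCS = ½(217 + 260.75)(33 − 24.25) = 2090.15625; ΔPS = ½(217 + 260.75)(39.25 − 33) = 1492.96875.
Government spending = 15 × 260.75 = 3911.25.
DWL = ½ × 15 × (260.75 − 217) = 328.125; fraction = 328.125 / 3911.25 = 25/298.

DWL / government spending = 25/298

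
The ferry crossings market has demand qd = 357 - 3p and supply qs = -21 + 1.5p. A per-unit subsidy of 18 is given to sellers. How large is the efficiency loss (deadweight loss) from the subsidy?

Deadweight loss = 162

Pre-subsidy: 357 - 3p = -21 + 1.5p gives p* = 84, q* = 105.
With the subsidy, sellers receive ps = pb + 18 for each unit, where pb is the price buyers pay.
Supply in terms of pb becomes qs = -21 + 1.5(pb + 18) = 6 + 1.5pb. Setting this equal to demand: 357 - 3pb = 6 + 1.5pb, so pb = 78.
Sellers receive ps = 78 + 18 = 96; q' = 357 − 3·78 = 123.
The subsidy expands output by 123 − 105 = 18 past the efficient level; on those units the gap between marginal cost and willingness to pay runs from 0 up to 18.
DWL = ½ × 18 × 18 = 162.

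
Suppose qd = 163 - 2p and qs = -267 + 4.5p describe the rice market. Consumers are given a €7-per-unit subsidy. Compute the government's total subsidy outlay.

Government cost = 3675/13

Pre-subsidy: 163 - 2p = -267 + 4.5p gives p* = 860/13, q* = 399/13.
With the rebate, buyers effectively pay pb = ps − 7, where ps is the price sellers receive.
Demand in terms of ps becomes qd = 163 − 2(ps − 7) = 177 - 2ps. Setting this equal to supply: 177 - 2ps = -267 + 4.5ps, so ps = 888/13.
Buyers pay pb = 888/13 − 7 = 797/13; q' = -267 + 4.5·(888/13) = 525/13.
Government outlay = subsidy × quantity = 7 × 525/13 = 3675/13.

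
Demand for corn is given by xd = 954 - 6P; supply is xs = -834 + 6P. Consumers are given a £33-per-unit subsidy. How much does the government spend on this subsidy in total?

Pre-subsidy: 954 - 6P = -834 + 6P gives P* = 149, x* = 60.
With the rebate, buyers effectively pay Pb = Ps − 33, where Ps is the price sellers receive.
Demand in terms of Ps becomes xd = 954 − 6(Ps − 33) = 1152 - 6Ps. Setting this equal to supply: 1152 - 6Ps = -834 + 6Ps, so Ps = 165.5.
Buyers pay Pb = 165.5 − 33 = 132.5; x' = -834 + 6·165.5 = 159.
Government outlay = subsidy × quantity = 33 × 159 = 5247.

Government cost = £5247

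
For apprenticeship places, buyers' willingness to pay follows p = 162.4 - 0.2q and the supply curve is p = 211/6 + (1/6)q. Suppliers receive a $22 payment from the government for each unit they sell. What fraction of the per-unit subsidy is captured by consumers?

Consumer share = 6/11

Pre-subsidy: 162.4 - 0.2q = 211/6 + (1/6)q gives q* = 347 and p* = 93.
With the subsidy, sellers receive ps = pb + 22 for each unit, where pb is the price buyers pay.
On the curves, pb = 162.4 - 0.2q and ps = 211/6 + (1/6)q; the wedge ps − pb = 22 gives 211/6 + (1/6)q − (162.4 - 0.2q) = 22, so q' = 407.
Then pb = 162.4 − 0.2·407 = 81 and ps = 211/6 + (1/6)·407 = 103.
Buyers' price falls by p* − pb = 93 − 81 = 12; sellers' price rises by ps − p* = 103 − 93 = 10.
So consumers capture 12/22 = 6/11 of each unit of subsidy.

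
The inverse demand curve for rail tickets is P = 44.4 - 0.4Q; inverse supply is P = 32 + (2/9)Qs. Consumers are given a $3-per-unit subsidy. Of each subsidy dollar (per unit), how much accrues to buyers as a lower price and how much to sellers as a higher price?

Pre-subsidy: 44.4 - 0.4Q = 32 + (2/9)Q gives Q* = 279/14 and P* = 255/7.
With the rebate, buyers effectively pay Pb = Ps − 3, where Ps is the price sellers receive.
On the curves, Pb = 44.4 - 0.4Q and Ps = 32 + (2/9)Q; the wedge Ps − Pb = 3 gives 32 + (2/9)Q − (44.4 - 0.4Q) = 3, so Q' = 24.75.
Then Pb = 44.4 − 0.4·24.75 = 34.5 and Ps = 32 + (2/9)·24.75 = 37.5.
Buyers' price falls by P* − Pb = 255/7 − 34.5 = 27/14; sellers' price rises by Ps − P* = 37.5 − 255/7 = 15/14.

Buyers gain 27/14 per unit; sellers gain 15/14 per unit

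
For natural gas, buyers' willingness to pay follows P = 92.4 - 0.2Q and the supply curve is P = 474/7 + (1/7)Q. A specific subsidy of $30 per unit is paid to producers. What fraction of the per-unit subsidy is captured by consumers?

Consumer share = 7/12

Pre-subsidy: 92.4 - 0.2Q = 474/7 + (1/7)Q gives Q* = 72 and P* = 78.
With the subsidy, sellers receive Ps = Pb + 30 for each unit, where Pb is the price buyers pay.
On the curves, Pb = 92.4 - 0.2Q and Ps = 474/7 + (1/7)Q; the wedge Ps − Pb = 30 gives 474/7 + (1/7)Q − (92.4 - 0.2Q) = 30, so Q' = 159.5.
Then Pb = 92.4 − 0.2·159.5 = 60.5 and Ps = 474/7 + (1/7)·159.5 = 90.5.
Buyers' price falls by P* − Pb = 78 − 60.5 = 17.5; sellers' price rises by Ps − P* = 90.5 − 78 = 12.5.
So consumers capture 17.5/30 = 7/12 of each unit of subsidy.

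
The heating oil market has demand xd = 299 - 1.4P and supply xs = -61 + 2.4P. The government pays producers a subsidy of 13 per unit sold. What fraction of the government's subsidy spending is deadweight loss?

Pre-subsidy: 299 - 1.4P = -61 + 2.4P gives P* = 1800/19, x* = 3161/19.
With the subsidy, sellers receive Ps = Pb + 13 for each unit, where Pb is the price buyers pay.
Supply in terms of Pb becomes xs = -61 + 2.4(Pb + 13) = -29.8 + 2.4Pb. Setting this equal to demand: 299 - 1.4Pb = -29.8 + 2.4Pb, so Pb = 1644/19.
Sellers receive Ps = 1644/19 + 13 = 1891/19; x' = 299 − 1.4·(1644/19) = 16897/95.
ΔCS = ½(3161/19 + 16897/95)(1800/19 − 1644/19) = 2550756/1805; ΔPS = ½(3161/19 + 16897/95)(1891/19 − 1800/19) = 1487941/1805.
Government spending = 13 × 16897/95 = 219661/95.
DWL = ½ × 13 × (16897/95 − 3161/19) = 7098/95; fraction = (7098/95) / (219661/95) = 546/16897.

DWL / government spending = 546/16897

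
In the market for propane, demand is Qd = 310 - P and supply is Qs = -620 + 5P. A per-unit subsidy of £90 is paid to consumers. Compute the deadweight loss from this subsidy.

Pre-subsidy: 310 - P = -620 + 5P gives P* = 155, Q* = 155.
With the rebate, buyers effectively pay Pb = Ps − 90, where Ps is the price sellers receive.
Demand in terms of Ps becomes Qd = 310 − 1(Ps − 90) = 400 - Ps. Setting this equal to supply: 400 - Ps = -620 + 5Ps, so Ps = 170.
Buyers pay Pb = 170 − 90 = 80; Q' = -620 + 5·170 = 230.
The subsidy expands output by 230 − 155 = 75 past the efficient level; on those units the gap between marginal cost and willingness to pay runs from 0 up to 90.
DWL = ½ × 90 × 75 = 3375.

Deadweight loss = £3375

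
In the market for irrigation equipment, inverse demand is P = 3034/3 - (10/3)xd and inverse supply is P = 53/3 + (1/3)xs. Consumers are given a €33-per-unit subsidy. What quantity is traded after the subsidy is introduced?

Pre-subsidy: 3034/3 - (10/3)x = 53/3 + (1/3)x gives x* = 271 and P* = 108.
With the rebate, buyers effectively pay Pb = Ps − 33, where Ps is the price sellers receive.
On the curves, Pb = 3034/3 - (10/3)x and Ps = 53/3 + (1/3)x; the wedge Ps − Pb = 33 gives 53/3 + (1/3)x − (3034/3 - (10/3)x) = 33, so x' = 280.
Then Pb = 3034/3 − (10/3)·280 = 78 and Ps = 53/3 + (1/3)·280 = 111.

x' = 280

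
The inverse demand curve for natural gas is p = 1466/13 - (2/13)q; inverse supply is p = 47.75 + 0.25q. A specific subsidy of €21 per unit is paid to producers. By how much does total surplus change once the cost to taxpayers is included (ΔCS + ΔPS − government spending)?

Net change in total surplus = -€546

Pre-subsidy: 1466/13 - (2/13)q = 47.75 + 0.25q gives q* = 161 and p* = 88.
With the subsidy, sellers receive ps = pb + 21 for each unit, where pb is the price buyers pay.
On the curves, pb = 1466/13 - (2/13)q and ps = 47.75 + 0.25q; the wedge ps − pb = 21 gives 47.75 + 0.25q − (1466/13 - (2/13)q) = 21, so q' = 213.
Then pb = 1466/13 − (2/13)·213 = 80 and ps = 47.75 + 0.25·213 = 101.
ΔCS = ½(161 + 213)(88 − 80) = 1496; ΔPS = ½(161 + 213)(101 − 88) = 2431.
Government spending = 21 × 213 = 4473.
Net change = 1496 + 2431 − 4473 = -546. The loss equals the DWL triangle ½·21·52.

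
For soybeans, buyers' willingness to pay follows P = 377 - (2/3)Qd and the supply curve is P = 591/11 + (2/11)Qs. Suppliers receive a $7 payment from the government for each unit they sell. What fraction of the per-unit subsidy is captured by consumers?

Consumer share = 11/14

Pre-subsidy: 377 - (2/3)Q = 591/11 + (2/11)Q gives Q* = 381 and P* = 123.
With the subsidy, sellers receive Ps = Pb + 7 for each unit, where Pb is the price buyers pay.
On the curves, Pb = 377 - (2/3)Q and Ps = 591/11 + (2/11)Q; the wedge Ps − Pb = 7 gives 591/11 + (2/11)Q − (377 - (2/3)Q) = 7, so Q' = 389.25.
Then Pb = 377 − (2/3)·389.25 = 117.5 and Ps = 591/11 + (2/11)·389.25 = 124.5.
Buyers' price falls by P* − Pb = 123 − 117.5 = 5.5; sellers' price rises by Ps − P* = 124.5 − 123 = 1.5.
So consumers capture 5.5/7 = 11/14 of each unit of subsidy.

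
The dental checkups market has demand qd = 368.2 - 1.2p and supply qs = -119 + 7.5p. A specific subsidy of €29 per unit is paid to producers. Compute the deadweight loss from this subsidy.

Pre-subsidy: 368.2 - 1.2p = -119 + 7.5p gives p* = 56, q* = 301.
With the subsidy, sellers receive ps = pb + 29 for each unit, where pb is the price buyers pay.
Supply in terms of pb becomes qs = -119 + 7.5(pb + 29) = 98.5 + 7.5pb. Setting this equal to demand: 368.2 - 1.2pb = 98.5 + 7.5pb, so pb = 31.
Sellers receive ps = 31 + 29 = 60; q' = 368.2 − 1.2·31 = 331.
The subsidy expands output by 331 − 301 = 30 past the efficient level; on those units the gap between marginal cost and willingness to pay runs from 0 up to 29.
DWL = ½ × 29 × 30 = 435.

Deadweight loss = €435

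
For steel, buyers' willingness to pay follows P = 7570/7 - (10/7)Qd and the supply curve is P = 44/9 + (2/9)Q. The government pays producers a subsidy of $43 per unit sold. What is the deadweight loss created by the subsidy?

Pre-subsidy: 7570/7 - (10/7)Q = 44/9 + (2/9)Q gives Q* = 33911/52 and P* = 3895/26.
With the subsidy, sellers receive Ps = Pb + 43 for each unit, where Pb is the price buyers pay.
On the curves, Pb = 7570/7 - (10/7)Q and Ps = 44/9 + (2/9)Q; the wedge Ps − Pb = 43 gives 44/9 + (2/9)Q − (7570/7 - (10/7)Q) = 43, so Q' = 70531/104.
Then Pb = 7570/7 − (10/7)·(70531/104) = 5855/52 and Ps = 44/9 + (2/9)·(70531/104) = 8091/52.
The subsidy expands output by 70531/104 − 33911/52 = 2709/104 past the efficient level; on those units the gap between marginal cost and willingness to pay runs from 0 up to 43.
DWL = ½ × 43 × 2709/104 = 116487/208.

Deadweight loss = 116487/208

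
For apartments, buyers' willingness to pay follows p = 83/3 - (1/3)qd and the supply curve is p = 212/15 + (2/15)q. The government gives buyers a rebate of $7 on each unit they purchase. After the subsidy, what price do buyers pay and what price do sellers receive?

Buyers pay $13; sellers receive $20

Pre-subsidy: 83/3 - (1/3)q = 212/15 + (2/15)q gives q* = 29 and p* = 18.
With the rebate, buyers effectively pay pb = ps − 7, where ps is the price sellers receive.
On the curves, pb = 83/3 - (1/3)q and ps = 212/15 + (2/15)q; the wedge ps − pb = 7 gives 212/15 + (2/15)q − (83/3 - (1/3)q) = 7, so q' = 44.
Then pb = 83/3 − (1/3)·44 = 13 and ps = 212/15 + (2/15)·44 = 20.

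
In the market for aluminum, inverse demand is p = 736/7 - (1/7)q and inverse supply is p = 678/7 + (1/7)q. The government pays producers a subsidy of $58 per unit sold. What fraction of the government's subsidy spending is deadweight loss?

Pre-subsidy: 736/7 - (1/7)q = 678/7 + (1/7)q gives q* = 29 and p* = 101.
With the subsidy, sellers receive ps = pb + 58 for each unit, where pb is the price buyers pay.
On the curves, pb = 736/7 - (1/7)q and ps = 678/7 + (1/7)q; the wedge ps − pb = 58 gives 678/7 + (1/7)q − (736/7 - (1/7)q) = 58, so q' = 232.
Then pb = 736/7 − (1/7)·232 = 72 and ps = 678/7 + (1/7)·232 = 130.
ΔCS = ½(29 + 232)(101 − 72) = 3784.5; ΔPS = ½(29 + 232)(130 − 101) = 3784.5.
Government spending = 58 × 232 = 13456.
DWL = ½ × 58 × (232 − 29) = 5887; fraction = 5887 / 13456 = 0.4375.

DWL / government spending = 0.4375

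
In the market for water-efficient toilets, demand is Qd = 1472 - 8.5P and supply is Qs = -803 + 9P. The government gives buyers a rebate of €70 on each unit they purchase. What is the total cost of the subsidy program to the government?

Pre-subsidy: 1472 - 8.5P = -803 + 9P gives P* = 130, Q* = 367.
With the rebate, buyers effectively pay Pb = Ps − 70, where Ps is the price sellers receive.
Demand in terms of Ps becomes Qd = 1472 − 8.5(Ps − 70) = 2067 - 8.5Ps. Setting this equal to supply: 2067 - 8.5Ps = -803 + 9Ps, so Ps = 164.
Buyers pay Pb = 164 − 70 = 94; Q' = -803 + 9·164 = 673.
Government outlay = subsidy × quantity = 70 × 673 = 47110.

Government cost = €47110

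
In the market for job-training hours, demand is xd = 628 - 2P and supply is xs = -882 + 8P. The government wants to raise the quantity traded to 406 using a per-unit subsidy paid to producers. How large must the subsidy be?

Required subsidy s = 50 per unit

At x = 406, invert demand for the buyer price: Pb = (628 − 406)/2 = 111; invert supply for the seller price: Ps = (406 − (-882))/8 = 161.
The subsidy must fill the gap: s = Ps − Pb = 161 − 111 = 50.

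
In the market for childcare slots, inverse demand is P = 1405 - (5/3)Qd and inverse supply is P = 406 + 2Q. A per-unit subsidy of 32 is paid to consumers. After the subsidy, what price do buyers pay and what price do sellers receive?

Buyers pay 10300/11; sellers receive 10652/11

Pre-subsidy: 1405 - (5/3)Q = 406 + 2Q gives Q* = 2997/11 and P* = 10460/11.
With the rebate, buyers effectively pay Pb = Ps − 32, where Ps is the price sellers receive.
On the curves, Pb = 1405 - (5/3)Q and Ps = 406 + 2Q; the wedge Ps − Pb = 32 gives 406 + 2Q − (1405 - (5/3)Q) = 32, so Q' = 3093/11.
Then Pb = 1405 − (5/3)·(3093/11) = 10300/11 and Ps = 406 + 2·(3093/11) = 10652/11.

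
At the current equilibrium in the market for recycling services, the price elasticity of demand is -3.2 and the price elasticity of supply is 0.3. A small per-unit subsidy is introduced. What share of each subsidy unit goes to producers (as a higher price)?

For a small subsidy around the equilibrium, the benefit split depends on the relative slopes, which at a point are proportional to the elasticities.
Buyer share = εs/(εs + |εd|) = 0.3/(0.3 + 3.2) = 3/35; seller share = |εd|/(εs + |εd|) = 32/35.
So producers capture 32/35 of the subsidy.

Producer share = 32/35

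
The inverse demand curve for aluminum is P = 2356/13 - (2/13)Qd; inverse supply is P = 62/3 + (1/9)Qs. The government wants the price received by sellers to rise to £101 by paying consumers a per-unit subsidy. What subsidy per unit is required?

Required subsidy s = £31 per unit

At a seller price of 101, quantity supplied is -186 + 9·101 = 723.
Buyers absorb 723 only when they pay Pb = 2356/13 − (2/13)·723 = 70.
s = Ps − Pb = 101 − 70 = 31.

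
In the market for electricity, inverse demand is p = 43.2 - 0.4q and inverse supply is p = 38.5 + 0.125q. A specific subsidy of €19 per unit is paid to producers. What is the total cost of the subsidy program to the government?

Government cost = 6004/7

Pre-subsidy: 43.2 - 0.4q = 38.5 + 0.125q gives q* = 188/21 and p* = 832/21.
With the subsidy, sellers receive ps = pb + 19 for each unit, where pb is the price buyers pay.
On the curves, pb = 43.2 - 0.4q and ps = 38.5 + 0.125q; the wedge ps − pb = 19 gives 38.5 + 0.125q − (43.2 - 0.4q) = 19, so q' = 316/7.
Then pb = 43.2 − 0.4·(316/7) = 176/7 and ps = 38.5 + 0.125·(316/7) = 309/7.
Government outlay = subsidy × quantity = 19 × 316/7 = 6004/7.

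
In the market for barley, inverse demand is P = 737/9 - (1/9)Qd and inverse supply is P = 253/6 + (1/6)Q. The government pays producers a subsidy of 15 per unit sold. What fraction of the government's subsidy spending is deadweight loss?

DWL / government spending = 27/197

Pre-subsidy: 737/9 - (1/9)Q = 253/6 + (1/6)Q gives Q* = 143 and P* = 66.
With the subsidy, sellers receive Ps = Pb + 15 for each unit, where Pb is the price buyers pay.
On the curves, Pb = 737/9 - (1/9)Q and Ps = 253/6 + (1/6)Q; the wedge Ps − Pb = 15 gives 253/6 + (1/6)Q − (737/9 - (1/9)Q) = 15, so Q' = 197.
Then Pb = 737/9 − (1/9)·197 = 60 and Ps = 253/6 + (1/6)·197 = 75.
ΔCS = ½(143 + 197)(66 − 60) = 1020; ΔPS = ½(143 + 197)(75 − 66) = 1530.
Government spending = 15 × 197 = 2955.
DWL = ½ × 15 × (197 − 143) = 405; fraction = 405 / 2955 = 27/197.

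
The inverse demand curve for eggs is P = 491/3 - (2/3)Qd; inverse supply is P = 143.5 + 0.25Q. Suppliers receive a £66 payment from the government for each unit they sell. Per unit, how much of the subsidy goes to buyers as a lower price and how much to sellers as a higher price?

Pre-subsidy: 491/3 - (2/3)Q = 143.5 + 0.25Q gives Q* = 22 and P* = 149.
With the subsidy, sellers receive Ps = Pb + 66 for each unit, where Pb is the price buyers pay.
On the curves, Pb = 491/3 - (2/3)Q and Ps = 143.5 + 0.25Q; the wedge Ps − Pb = 66 gives 143.5 + 0.25Q − (491/3 - (2/3)Q) = 66, so Q' = 94.
Then Pb = 491/3 − (2/3)·94 = 101 and Ps = 143.5 + 0.25·94 = 167.
Buyers' price falls by P* − Pb = 149 − 101 = 48; sellers' price rises by Ps − P* = 167 − 149 = 18.

Buyers gain £48 per unit; sellers gain £18 per unit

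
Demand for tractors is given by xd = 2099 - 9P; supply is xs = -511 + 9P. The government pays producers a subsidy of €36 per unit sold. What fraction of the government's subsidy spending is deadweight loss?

Pre-subsidy: 2099 - 9P = -511 + 9P gives P* = 145, x* = 794.
With the subsidy, sellers receive Ps = Pb + 36 for each unit, where Pb is the price buyers pay.
Supply in terms of Pb becomes xs = -511 + 9(Pb + 36) = -187 + 9Pb. Setting this equal to demand: 2099 - 9Pb = -187 + 9Pb, so Pb = 127.
Sellers receive Ps = 127 + 36 = 163; x' = 2099 − 9·127 = 956.
ΔCS = ½(794 + 956)(145 − 127) = 15750; ΔPS = ½(794 + 956)(163 − 145) = 15750.
Government spending = 36 × 956 = 34416.
DWL = ½ × 36 × (956 − 794) = 2916; fraction = 2916 / 34416 = 81/956.

DWL / government spending = 81/956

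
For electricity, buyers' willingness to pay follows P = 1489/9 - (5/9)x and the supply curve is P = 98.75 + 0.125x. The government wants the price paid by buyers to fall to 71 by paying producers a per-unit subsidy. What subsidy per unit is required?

At a buyer price of 71, quantity demanded is 297.8 − 1.8·71 = 170.
Sellers supply 170 only when they receive Ps = 98.75 + 0.125·170 = 120.
s = Ps − Pb = 120 − 71 = 49.

Required subsidy s = 49 per unit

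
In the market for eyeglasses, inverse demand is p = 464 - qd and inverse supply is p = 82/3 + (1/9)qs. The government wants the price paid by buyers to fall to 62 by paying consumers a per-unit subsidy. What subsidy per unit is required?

Required subsidy s = 10 per unit

At a buyer price of 62, quantity demanded is 464 − 1·62 = 402.
Sellers supply 402 only when they receive ps = 82/3 + (1/9)·402 = 72.
s = ps − pb = 72 − 62 = 10.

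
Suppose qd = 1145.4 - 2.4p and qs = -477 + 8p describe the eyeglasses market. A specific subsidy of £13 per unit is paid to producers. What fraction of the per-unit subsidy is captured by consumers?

Consumer share = 10/13

Pre-subsidy: 1145.4 - 2.4p = -477 + 8p gives p* = 156, q* = 771.
With the subsidy, sellers receive ps = pb + 13 for each unit, where pb is the price buyers pay.
Supply in terms of pb becomes qs = -477 + 8(pb + 13) = -373 + 8pb. Setting this equal to demand: 1145.4 - 2.4pb = -373 + 8pb, so pb = 146.
Sellers receive ps = 146 + 13 = 159; q' = 1145.4 − 2.4·146 = 795.
Buyers' price falls by p* − pb = 156 − 146 = 10; sellers' price rises by ps − p* = 159 − 156 = 3.
So consumers capture 10/13 = 10/13 of each unit of subsidy.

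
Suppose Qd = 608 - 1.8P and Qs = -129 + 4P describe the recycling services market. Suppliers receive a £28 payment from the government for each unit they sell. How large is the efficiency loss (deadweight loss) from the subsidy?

Deadweight loss = 14112/29

Pre-subsidy: 608 - 1.8P = -129 + 4P gives P* = 3685/29, Q* = 10999/29.
With the subsidy, sellers receive Ps = Pb + 28 for each unit, where Pb is the price buyers pay.
Supply in terms of Pb becomes Qs = -129 + 4(Pb + 28) = -17 + 4Pb. Setting this equal to demand: 608 - 1.8Pb = -17 + 4Pb, so Pb = 3125/29.
Sellers receive Ps = 3125/29 + 28 = 3937/29; Q' = 608 − 1.8·(3125/29) = 12007/29.
The subsidy expands output by 12007/29 − 10999/29 = 1008/29 past the efficient level; on those units the gap between marginal cost and willingness to pay runs from 0 up to 28.
DWL = ½ × 28 × 1008/29 = 14112/29.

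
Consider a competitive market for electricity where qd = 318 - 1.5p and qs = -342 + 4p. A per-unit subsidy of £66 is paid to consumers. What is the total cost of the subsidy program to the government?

Pre-subsidy: 318 - 1.5p = -342 + 4p gives p* = 120, q* = 138.
With the rebate, buyers effectively pay pb = ps − 66, where ps is the price sellers receive.
Demand in terms of ps becomes qd = 318 − 1.5(ps − 66) = 417 - 1.5ps. Setting this equal to supply: 417 - 1.5ps = -342 + 4ps, so ps = 138.
Buyers pay pb = 138 − 66 = 72; q' = -342 + 4·138 = 210.
Government outlay = subsidy × quantity = 66 × 210 = 13860.

Government cost = £13860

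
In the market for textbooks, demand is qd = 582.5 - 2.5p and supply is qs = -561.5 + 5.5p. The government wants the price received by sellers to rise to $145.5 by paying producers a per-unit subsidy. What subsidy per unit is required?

Required subsidy s = $8 per unit

At a seller price of 145.5, quantity supplied is -561.5 + 5.5·145.5 = 238.75.
Buyers absorb 238.75 only when they pay pb with 582.5 − 2.5·pb = 238.75, i.e. pb = 137.5.
s = ps − pb = 145.5 − 137.5 = 8.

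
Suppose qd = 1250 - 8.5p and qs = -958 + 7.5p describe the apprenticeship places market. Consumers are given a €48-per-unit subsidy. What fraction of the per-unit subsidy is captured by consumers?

Pre-subsidy: 1250 - 8.5p = -958 + 7.5p gives p* = 138, q* = 77.
With the rebate, buyers effectively pay pb = ps − 48, where ps is the price sellers receive.
Demand in terms of ps becomes qd = 1250 − 8.5(ps − 48) = 1658 - 8.5ps. Setting this equal to supply: 1658 - 8.5ps = -958 + 7.5ps, so ps = 163.5.
Buyers pay pb = 163.5 − 48 = 115.5; q' = -958 + 7.5·163.5 = 268.25.
Buyers' price falls by p* − pb = 138 − 115.5 = 22.5; sellers' price rises by ps − p* = 163.5 − 138 = 25.5.
So consumers capture 22.5/48 = 0.46875 of each unit of subsidy.

Consumer share = 0.46875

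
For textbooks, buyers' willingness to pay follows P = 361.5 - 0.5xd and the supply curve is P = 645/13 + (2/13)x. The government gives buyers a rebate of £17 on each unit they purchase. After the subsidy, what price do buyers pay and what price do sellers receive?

Buyers pay £110; sellers receive £127

Pre-subsidy: 361.5 - 0.5x = 645/13 + (2/13)x gives x* = 477 and P* = 123.
With the rebate, buyers effectively pay Pb = Ps − 17, where Ps is the price sellers receive.
On the curves, Pb = 361.5 - 0.5x and Ps = 645/13 + (2/13)x; the wedge Ps − Pb = 17 gives 645/13 + (2/13)x − (361.5 - 0.5x) = 17, so x' = 503.
Then Pb = 361.5 − 0.5·503 = 110 and Ps = 645/13 + (2/13)·503 = 127.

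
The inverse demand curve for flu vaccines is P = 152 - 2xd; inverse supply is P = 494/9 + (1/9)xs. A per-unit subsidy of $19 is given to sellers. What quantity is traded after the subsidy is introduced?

x' = 55

Pre-subsidy: 152 - 2x = 494/9 + (1/9)x gives x* = 46 and P* = 60.
With the subsidy, sellers receive Ps = Pb + 19 for each unit, where Pb is the price buyers pay.
On the curves, Pb = 152 - 2x and Ps = 494/9 + (1/9)x; the wedge Ps − Pb = 19 gives 494/9 + (1/9)x − (152 - 2x) = 19, so x' = 55.
Then Pb = 152 − 2·55 = 42 and Ps = 494/9 + (1/9)·55 = 61.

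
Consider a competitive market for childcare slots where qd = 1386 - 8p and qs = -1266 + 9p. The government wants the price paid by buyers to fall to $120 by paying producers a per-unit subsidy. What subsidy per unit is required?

At a buyer price of 120, quantity demanded is 1386 − 8·120 = 426.
Sellers supply 426 only when they receive ps with -1266 + 9·ps = 426, i.e. ps = 188.
s = ps − pb = 188 − 120 = 68.

Required subsidy s = $68 per unit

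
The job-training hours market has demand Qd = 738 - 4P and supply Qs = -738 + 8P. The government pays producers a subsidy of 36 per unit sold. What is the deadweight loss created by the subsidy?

Deadweight loss = 1728

Pre-subsidy: 738 - 4P = -738 + 8P gives P* = 123, Q* = 246.
With the subsidy, sellers receive Ps = Pb + 36 for each unit, where Pb is the price buyers pay.
Supply in terms of Pb becomes Qs = -738 + 8(Pb + 36) = -450 + 8Pb. Setting this equal to demand: 738 - 4Pb = -450 + 8Pb, so Pb = 99.
Sellers receive Ps = 99 + 36 = 135; Q' = 738 − 4·99 = 342.
The subsidy expands output by 342 − 246 = 96 past the efficient level; on those units the gap between marginal cost and willingness to pay runs from 0 up to 36.
DWL = ½ × 36 × 96 = 1728.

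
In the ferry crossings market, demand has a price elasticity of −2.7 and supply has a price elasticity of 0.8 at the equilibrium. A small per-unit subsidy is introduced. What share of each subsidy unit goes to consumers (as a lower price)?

Consumer share = 8/35

For a small subsidy around the equilibrium, the benefit split depends on the relative slopes, which at a point are proportional to the elasticities.
Buyer share = εs/(εs + |εd|) = 0.8/(0.8 + 2.7) = 8/35; seller share = |εd|/(εs + |εd|) = 27/35.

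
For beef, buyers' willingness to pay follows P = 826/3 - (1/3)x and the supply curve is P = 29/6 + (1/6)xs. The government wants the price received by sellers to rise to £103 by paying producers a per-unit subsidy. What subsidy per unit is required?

At a seller price of 103, quantity supplied is -29 + 6·103 = 589.
Buyers absorb 589 only when they pay Pb = 826/3 − (1/3)·589 = 79.
s = Ps − Pb = 103 − 79 = 24.

Required subsidy s = £24 per unit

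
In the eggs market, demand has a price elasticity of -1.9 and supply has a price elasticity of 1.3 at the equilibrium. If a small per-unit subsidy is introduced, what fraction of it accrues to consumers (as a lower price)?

Consumer share = 0.40625

For a small subsidy around the equilibrium, the benefit split depends on the relative slopes, which at a point are proportional to the elasticities.
Buyer share = εs/(εs + |εd|) = 1.3/(1.3 + 1.9) = 0.40625; seller share = |εd|/(εs + |εd|) = 0.59375.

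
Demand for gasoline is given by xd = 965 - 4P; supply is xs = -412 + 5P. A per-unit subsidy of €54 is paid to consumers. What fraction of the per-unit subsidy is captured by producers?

Producer share = 4/9

Pre-subsidy: 965 - 4P = -412 + 5P gives P* = 153, x* = 353.
With the rebate, buyers effectively pay Pb = Ps − 54, where Ps is the price sellers receive.
Demand in terms of Ps becomes xd = 965 − 4(Ps − 54) = 1181 - 4Ps. Setting this equal to supply: 1181 - 4Ps = -412 + 5Ps, so Ps = 177.
Buyers pay Pb = 177 − 54 = 123; x' = -412 + 5·177 = 473.
Buyers' price falls by P* − Pb = 153 − 123 = 30; sellers' price rises by Ps − P* = 177 − 153 = 24.
So producers capture 24/54 = 4/9 of each unit of subsidy.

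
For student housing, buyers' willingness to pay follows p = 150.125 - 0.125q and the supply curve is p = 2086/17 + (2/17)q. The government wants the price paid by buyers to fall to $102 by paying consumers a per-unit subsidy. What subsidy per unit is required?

At a buyer price of 102, quantity demanded is 1201 − 8·102 = 385.
Sellers supply 385 only when they receive ps = 2086/17 + (2/17)·385 = 168.
s = ps − pb = 168 − 102 = 66.

Required subsidy s = $66 per unit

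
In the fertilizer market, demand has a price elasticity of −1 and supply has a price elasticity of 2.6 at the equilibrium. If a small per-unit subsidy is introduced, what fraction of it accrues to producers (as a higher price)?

Producer share = 5/18

For a small subsidy around the equilibrium, the benefit split depends on the relative slopes, which at a point are proportional to the elasticities.
Buyer share = εs/(εs + |εd|) = 2.6/(2.6 + 1) = 13/18; seller share = |εd|/(εs + |εd|) = 5/18.
So producers capture 5/18 of the subsidy.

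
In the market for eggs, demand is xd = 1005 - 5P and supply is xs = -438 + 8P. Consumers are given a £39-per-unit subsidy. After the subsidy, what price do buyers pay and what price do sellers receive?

Buyers pay £87; sellers receive £126

Pre-subsidy: 1005 - 5P = -438 + 8P gives P* = 111, x* = 450.
With the rebate, buyers effectively pay Pb = Ps − 39, where Ps is the price sellers receive.
Demand in terms of Ps becomes xd = 1005 − 5(Ps − 39) = 1200 - 5Ps. Setting this equal to supply: 1200 - 5Ps = -438 + 8Ps, so Ps = 126.
Buyers pay Pb = 126 − 39 = 87; x' = -438 + 8·126 = 570.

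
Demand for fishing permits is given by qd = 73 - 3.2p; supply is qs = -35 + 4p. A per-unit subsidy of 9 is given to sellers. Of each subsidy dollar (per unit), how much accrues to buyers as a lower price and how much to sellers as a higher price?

Buyers gain 5 per unit; sellers gain 4 per unit

Pre-subsidy: 73 - 3.2p = -35 + 4p gives p* = 15, q* = 25.
With the subsidy, sellers receive ps = pb + 9 for each unit, where pb is the price buyers pay.
Supply in terms of pb becomes qs = -35 + 4(pb + 9) = 1 + 4pb. Setting this equal to demand: 73 - 3.2pb = 1 + 4pb, so pb = 10.
Sellers receive ps = 10 + 9 = 19; q' = 73 − 3.2·10 = 41.
Buyers' price falls by p* − pb = 15 − 10 = 5; sellers' price rises by ps − p* = 19 − 15 = 4.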